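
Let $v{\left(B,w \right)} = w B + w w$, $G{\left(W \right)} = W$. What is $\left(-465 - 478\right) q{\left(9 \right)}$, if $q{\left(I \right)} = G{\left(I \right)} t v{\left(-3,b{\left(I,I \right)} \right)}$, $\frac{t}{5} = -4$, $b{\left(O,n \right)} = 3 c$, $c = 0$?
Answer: $0$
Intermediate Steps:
$b{\left(O,n \right)} = 0$ ($b{\left(O,n \right)} = 3 \cdot 0 = 0$)
$t = -20$ ($t = 5 \left(-4\right) = -20$)
$v{\left(B,w \right)} = w^{2} + B w$ ($v{\left(B,w \right)} = B w + w^{2} = w^{2} + B w$)
$q{\left(I \right)} = 0$ ($q{\left(I \right)} = I \left(-20\right) 0 \left(-3 + 0\right) = - 20 I 0 \left(-3\right) = - 20 I 0 = 0$)
$\left(-465 - 478\right) q{\left(9 \right)} = \left(-465 - 478\right) 0 = \left(-943\right) 0 = 0$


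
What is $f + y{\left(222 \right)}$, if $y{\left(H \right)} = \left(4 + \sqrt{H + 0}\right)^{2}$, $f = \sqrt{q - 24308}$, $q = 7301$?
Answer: $\left(4 + \sqrt{222}\right)^{2} + i \sqrt{17007} \approx 357.2 + 130.41 i$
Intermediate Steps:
$f = i \sqrt{17007}$ ($f = \sqrt{7301 - 24308} = \sqrt{-17007} = i \sqrt{17007} \approx 130.41 i$)
$y{\left(H \right)} = \left(4 + \sqrt{H}\right)^{2}$
$f + y{\left(222 \right)} = i \sqrt{17007} + \left(4 + \sqrt{222}\right)^{2} = \left(4 + \sqrt{222}\right)^{2} + i \sqrt{17007}$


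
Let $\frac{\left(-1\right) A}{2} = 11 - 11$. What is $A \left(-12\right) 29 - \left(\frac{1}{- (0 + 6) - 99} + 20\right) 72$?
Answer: $- \frac{50376}{35} \approx -1439.3$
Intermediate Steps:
$A = 0$ ($A = - 2 \left(11 - 11\right) = \left(-2\right) 0 = 0$)
$A \left(-12\right) 29 - \left(\frac{1}{- (0 + 6) - 99} + 20\right) 72 = 0 \left(-12\right) 29 - \left(\frac{1}{- (0 + 6) - 99} + 20\right) 72 = 0 \cdot 29 - \left(\frac{1}{\left(-1\right) 6 - 99} + 20\right) 72 = 0 - \left(\frac{1}{-6 - 99} + 20\right) 72 = 0 - \left(\frac{1}{-105} + 20\right) 72 = 0 - \left(- \frac{1}{105} + 20\right) 72 = 0 - \frac{2099}{105} \cdot 72 = 0 - \frac{50376}{35} = - \frac{50376}{35}$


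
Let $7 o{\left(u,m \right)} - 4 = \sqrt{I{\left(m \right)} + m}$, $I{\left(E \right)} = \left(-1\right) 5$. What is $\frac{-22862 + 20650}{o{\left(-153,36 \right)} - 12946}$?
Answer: $\frac{1403129112}{8211621893} + \frac{15484 \sqrt{31}}{8211621893} \approx 0.17088$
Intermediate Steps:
$I{\left(E \right)} = -5$
$o{\left(u,m \right)} = \frac{4}{7} + \frac{\sqrt{-5 + m}}{7}$
$\frac{-22862 + 20650}{o{\left(-153,36 \right)} - 12946} = \frac{-22862 + 20650}{\left(\frac{4}{7} + \frac{\sqrt{-5 + 36}}{7}\right) - 12946} = - \frac{2212}{\left(\frac{4}{7} + \frac{\sqrt{31}}{7}\right) - 12946} = - \frac{2212}{- \frac{90618}{7} + \frac{\sqrt{31}}{7}}$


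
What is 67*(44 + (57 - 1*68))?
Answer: 2211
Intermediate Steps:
67*(44 + (57 - 1*68)) = 67*(44 + (57 - 68)) = 67*(44 - 11) = 67*33 = 2211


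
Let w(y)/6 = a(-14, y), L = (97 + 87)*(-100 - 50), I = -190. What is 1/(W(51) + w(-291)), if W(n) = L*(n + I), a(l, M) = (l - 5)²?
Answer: 1/3838566 ≈ 2.6051e-7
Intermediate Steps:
a(l, M) = (-5 + l)²
L = -27600 (L = 184*(-150) = -27600)
w(y) = 2166 (w(y) = 6*(-5 - 14)² = 6*(-19)² = 6*361 = 2166)
W(n) = 5244000 - 27600*n (W(n) = -27600*(n - 190) = -27600*(-190 + n) = 5244000 - 27600*n)
1/(W(51) + w(-291)) = 1/((5244000 - 27600*51) + 2166) = 1/((5244000 - 1407600) + 2166) = 1/(3836400 + 2166) = 1/3838566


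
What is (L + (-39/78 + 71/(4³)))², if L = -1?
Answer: 625/4096 ≈ 0.15259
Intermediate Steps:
(L + (-39/78 + 71/(4³)))² = (-1 + (-39/78 + 71/(4³)))² = (-1 + (-39*1/78 + 71/64))² = (-1 + (-½ + 71*(1/64)))² = (-1 + (-½ + 71/64))² = (-1 + 39/64)² = (-25/64)² = 625/4096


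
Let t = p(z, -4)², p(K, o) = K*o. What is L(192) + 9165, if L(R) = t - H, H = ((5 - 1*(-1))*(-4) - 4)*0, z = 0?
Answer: 9165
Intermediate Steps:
H = 0 (H = ((5 + 1)*(-4) - 4)*0 = (6*(-4) - 4)*0 = (-24 - 4)*0 = -28*0 = 0)
t = 0 (t = (0*(-4))² = 0² = 0)
L(R) = 0 (L(R) = 0 - 1*0 = 0 + 0 = 0)
L(192) + 9165 = 0 + 9165 = 9165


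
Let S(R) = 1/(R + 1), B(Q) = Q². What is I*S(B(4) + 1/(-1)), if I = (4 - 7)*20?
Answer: -15/4 ≈ -3.7500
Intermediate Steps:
I = -60 (I = -3*20 = -60)
S(R) = 1/(1 + R)
I*S(B(4) + 1/(-1)) = -60/(1 + (4² + 1/(-1))) = -60/(1 + (16 - 1)) = -60/(1 + 15) = -60/16 = -60*1/16 = -15/4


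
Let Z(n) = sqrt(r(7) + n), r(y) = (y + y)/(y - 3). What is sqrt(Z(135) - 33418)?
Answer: sqrt(-133672 + 2*sqrt(554))/2 ≈ 182.77*I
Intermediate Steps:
r(y) = 2*y/(-3 + y) (r(y) = (2*y)/(-3 + y) = 2*y/(-3 + y))
Z(n) = sqrt(7/2 + n) (Z(n) = sqrt(2*7/(-3 + 7) + n) = sqrt(2*7/4 + n) = sqrt(2*7*(1/4) + n) = sqrt(7/2 + n))
sqrt(Z(135) - 33418) = sqrt(sqrt(14 + 4*135)/2 - 33418) = sqrt(sqrt(14 + 540)/2 - 33418) = sqrt(sqrt(554)/2 - 33418) = sqrt(-33418 + sqrt(554)/2)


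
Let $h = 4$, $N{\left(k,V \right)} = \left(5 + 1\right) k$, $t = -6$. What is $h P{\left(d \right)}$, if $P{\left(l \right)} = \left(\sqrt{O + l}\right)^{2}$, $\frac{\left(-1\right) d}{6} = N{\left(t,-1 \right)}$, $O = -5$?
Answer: $844$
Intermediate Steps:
$N{\left(k,V \right)} = 6 k$
$d = 216$ ($d = - 6 \cdot 6 \left(-6\right) = \left(-6\right) \left(-36\right) = 216$)
$P{\left(l \right)} = -5 + l$ ($P{\left(l \right)} = \left(\sqrt{-5 + l}\right)^{2} = -5 + l$)
$h P{\left(d \right)} = 4 \left(-5 + 216\right) = 4 \cdot 211 = 844$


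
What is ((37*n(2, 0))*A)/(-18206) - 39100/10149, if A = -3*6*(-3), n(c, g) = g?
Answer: -2300/597 ≈ -3.8526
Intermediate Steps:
A = 54 (A = -18*(-3) = 54)
((37*n(2, 0))*A)/(-18206) - 39100/10149 = ((37*0)*54)/(-18206) - 39100/10149 = (0*54)*(-1/18206) - 39100*1/10149 = 0*(-1/18206) - 2300/597 = 0 - 2300/597 = -2300/597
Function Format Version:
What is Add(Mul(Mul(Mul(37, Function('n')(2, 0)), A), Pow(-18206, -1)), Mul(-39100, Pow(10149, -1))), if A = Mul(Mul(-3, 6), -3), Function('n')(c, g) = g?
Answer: Rational(-2300, 597) ≈ -3.8526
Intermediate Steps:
A = 54 (A = Mul(-18, -3) = 54)
Add(Mul(Mul(Mul(37, Function('n')(2, 0)), A), Pow(-18206, -1)), Mul(-39100, Pow(10149, -1))) = Add(Mul(Mul(Mul(37, 0), 54), Pow(-18206, -1)), Mul(-39100, Pow(10149, -1))) = Add(Mul(Mul(0, 54), Rational(-1, 18206)), Mul(-39100, Rational(1, 10149))) = Add(Mul(0, Rational(-1, 18206)), Rational(-2300, 597)) = Add(0, Rational(-2300, 597)) = Rational(-2300, 597)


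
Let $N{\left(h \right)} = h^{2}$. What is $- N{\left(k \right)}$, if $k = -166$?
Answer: $-27556$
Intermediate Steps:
$- N{\left(k \right)} = - \left(-166\right)^{2} = \left(-1\right) 27556 = -27556$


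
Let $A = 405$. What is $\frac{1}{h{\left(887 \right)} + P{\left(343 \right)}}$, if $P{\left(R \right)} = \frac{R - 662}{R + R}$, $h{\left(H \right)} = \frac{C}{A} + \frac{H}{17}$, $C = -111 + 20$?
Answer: $\frac{4723110}{243177653} \approx 0.019422$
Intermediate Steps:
$C = -91$
$h{\left(H \right)} = - \frac{91}{405} + \frac{H}{17}$
$P{\left(R \right)} = \frac{-662 + R}{2 R}$
$\frac{1}{h{\left(887 \right)} + P{\left(343 \right)}} = \frac{1}{\left(- \frac{91}{405} + \frac{1}{17} \cdot 887\right) + \frac{-662 + 343}{2 \cdot 343}} = \frac{1}{\left(- \frac{91}{405} + \frac{887}{17}\right) + \frac{1}{2} \cdot \frac{1}{343} \left(-319\right)} = \frac{1}{\frac{357688}{6885} - \frac{319}{686}} = \frac{1}{\frac{243177653}{4723110}} = \frac{4723110}{243177653}$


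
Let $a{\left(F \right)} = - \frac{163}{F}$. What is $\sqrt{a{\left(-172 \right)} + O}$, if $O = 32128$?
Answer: $\frac{\sqrt{237625697}}{86} \approx 179.25$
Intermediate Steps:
$\sqrt{a{\left(-172 \right)} + O} = \sqrt{- \frac{163}{-172} + 32128} = \sqrt{\left(-163\right) \left(- \frac{1}{172}\right) + 32128} = \sqrt{\frac{163}{172} + 32128} = \sqrt{\frac{5526179}{172}} = \frac{\sqrt{237625697}}{86}$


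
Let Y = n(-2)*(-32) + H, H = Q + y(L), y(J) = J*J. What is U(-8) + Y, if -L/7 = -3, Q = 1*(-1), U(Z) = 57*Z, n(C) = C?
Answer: 48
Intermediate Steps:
Q = -1
L = 21 (L = -7*(-3) = 21)
y(J) = J²
H = 440 (H = -1 + 21² = -1 + 441 = 440)
Y = 504 (Y = -2*(-32) + 440 = 64 + 440 = 504)
U(-8) + Y = 57*(-8) + 504 = -456 + 504 = 48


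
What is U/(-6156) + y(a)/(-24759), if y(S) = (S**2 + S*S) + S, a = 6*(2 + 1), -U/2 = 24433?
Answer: 22329137/2822526 ≈ 7.9110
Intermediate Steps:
U = -48866 (U = -2*24433 = -48866)
a = 18 (a = 6*3 = 18)
y(S) = S + 2*S**2 (y(S) = (S**2 + S**2) + S = 2*S**2 + S = S + 2*S**2)
U/(-6156) + y(a)/(-24759) = -48866/(-6156) + (18*(1 + 2*18))/(-24759) = -48866*(-1/6156) + (18*(1 + 36))*(-1/24759) = 24433/3078 + (18*37)*(-1/24759) = 24433/3078 + 666*(-1/24759) = 24433/3078 - 74/2751 = 22329137/2822526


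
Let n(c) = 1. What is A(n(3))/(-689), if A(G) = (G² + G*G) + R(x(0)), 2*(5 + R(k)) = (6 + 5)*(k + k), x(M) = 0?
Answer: 3/689 ≈ 0.0043541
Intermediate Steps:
R(k) = -5 + 11*k (R(k) = -5 + ((6 + 5)*(k + k))/2 = -5 + (11*(2*k))/2 = -5 + (22*k)/2 = -5 + 11*k)
A(G) = -5 + 2*G² (A(G) = (G² + G*G) + (-5 + 11*0) = (G² + G²) + (-5 + 0) = 2*G² - 5 = -5 + 2*G²)
A(n(3))/(-689) = (-5 + 2*1²)/(-689) = (-5 + 2*1)*(-1/689) = (-5 + 2)*(-1/689) = -3*(-1/689) = 3/689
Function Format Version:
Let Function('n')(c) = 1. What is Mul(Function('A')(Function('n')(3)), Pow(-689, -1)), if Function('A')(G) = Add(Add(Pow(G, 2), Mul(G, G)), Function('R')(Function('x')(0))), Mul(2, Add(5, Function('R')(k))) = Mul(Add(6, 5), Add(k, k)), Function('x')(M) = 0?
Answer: Rational(3, 689) ≈ 0.0043541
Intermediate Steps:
Function('R')(k) = Add(-5, Mul(11, k)) (Function('R')(k) = Add(-5, Mul(Rational(1, 2), Mul(Add(6, 5), Add(k, k)))) = Add(-5, Mul(Rational(1, 2), Mul(11, Mul(2, k)))) = Add(-5, Mul(Rational(1, 2), Mul(22, k))) = Add(-5, Mul(11, k)))
Function('A')(G) = Add(-5, Mul(2, Pow(G, 2))) (Function('A')(G) = Add(Add(Pow(G, 2), Mul(G, G)), Add(-5, Mul(11, 0))) = Add(Add(Pow(G, 2), Pow(G, 2)), Add(-5, 0)) = Add(Mul(2, Pow(G, 2)), -5) = Add(-5, Mul(2, Pow(G, 2))))
Mul(Function('A')(Function('n')(3)), Pow(-689, -1)) = Mul(Add(-5, Mul(2, Pow(1, 2))), Pow(-689, -1)) = Mul(Add(-5, Mul(2, 1)), Rational(-1, 689)) = Mul(Add(-5, 2), Rational(-1, 689)) = Mul(-3, Rational(-1, 689)) = Rational(3, 689)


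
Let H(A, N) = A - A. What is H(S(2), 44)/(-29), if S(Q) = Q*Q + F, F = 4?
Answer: 0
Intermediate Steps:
S(Q) = 4 + Q² (S(Q) = Q*Q + 4 = Q² + 4 = 4 + Q²)
H(A, N) = 0
H(S(2), 44)/(-29) = 0/(-29) = -1/29*0 = 0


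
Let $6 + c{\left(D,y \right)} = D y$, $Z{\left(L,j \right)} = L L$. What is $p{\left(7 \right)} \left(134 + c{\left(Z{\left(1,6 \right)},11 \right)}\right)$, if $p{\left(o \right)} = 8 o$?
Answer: $7784$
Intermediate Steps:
$Z{\left(L,j \right)} = L^{2}$
$c{\left(D,y \right)} = -6 + D y$
$p{\left(7 \right)} \left(134 + c{\left(Z{\left(1,6 \right)},11 \right)}\right) = 8 \cdot 7 \left(134 - \left(6 - 1^{2} \cdot 11\right)\right) = 56 \left(134 + \left(-6 + 1 \cdot 11\right)\right) = 56 \left(134 + \left(-6 + 11\right)\right) = 56 \left(134 + 5\right) = 56 \cdot 139 = 7784$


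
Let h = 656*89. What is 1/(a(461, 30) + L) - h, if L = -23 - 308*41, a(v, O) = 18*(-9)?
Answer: -748074193/12813 ≈ -58384.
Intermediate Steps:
a(v, O) = -162
L = -12651 (L = -23 - 12628 = -12651)
h = 58384
1/(a(461, 30) + L) - h = 1/(-162 - 12651) - 1*58384 = 1/(-12813) - 58384 = -1/12813 - 58384 = -748074193/12813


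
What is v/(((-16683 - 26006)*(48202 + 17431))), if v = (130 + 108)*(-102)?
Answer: 24276/2801807137 ≈ 8.6644e-6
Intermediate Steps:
v = -24276 (v = 238*(-102) = -24276)
v/(((-16683 - 26006)*(48202 + 17431))) = -24276*1/((-16683 - 26006)*(48202 + 17431)) = -24276/((-42689*65633)) = -24276/(-2801807137) = -24276*(-1/2801807137) = 24276/2801807137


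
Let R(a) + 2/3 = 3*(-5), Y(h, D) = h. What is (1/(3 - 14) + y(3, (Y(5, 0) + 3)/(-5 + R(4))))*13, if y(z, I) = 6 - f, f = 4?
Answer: 273/11 ≈ 24.818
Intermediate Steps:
R(a) = -47/3 (R(a) = -2/3 + 3*(-5) = -2/3 - 15 = -47/3)
y(z, I) = 2 (y(z, I) = 6 - 1*4 = 6 - 4 = 2)
(1/(3 - 14) + y(3, (Y(5, 0) + 3)/(-5 + R(4))))*13 = (1/(3 - 14) + 2)*13 = (1/(-11) + 2)*13 = (-1/11 + 2)*13 = (21/11)*13 = 273/11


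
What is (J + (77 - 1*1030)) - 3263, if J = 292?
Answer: -3924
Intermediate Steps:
(J + (77 - 1*1030)) - 3263 = (292 + (77 - 1*1030)) - 3263 = (292 + (77 - 1030)) - 3263 = (292 - 953) - 3263 = -661 - 3263 = -3924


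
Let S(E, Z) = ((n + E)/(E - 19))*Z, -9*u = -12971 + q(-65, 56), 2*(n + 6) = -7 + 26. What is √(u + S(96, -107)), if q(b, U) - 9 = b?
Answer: √279436234/462 ≈ 36.183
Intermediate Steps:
n = 7/2 (n = -6 + (-7 + 26)/2 = -6 + (½)*19 = -6 + 19/2 = 7/2 ≈ 3.5000)
q(b, U) = 9 + b
u = 13027/9 (u = -(-12971 + (9 - 65))/9 = -(-12971 - 56)/9 = -⅑*(-13027) = 13027/9 ≈ 1447.4)
S(E, Z) = Z*(7/2 + E)/(-19 + E) (S(E, Z) = ((7/2 + E)/(E - 19))*Z = ((7/2 + E)/(-19 + E))*Z = Z*(7/2 + E)/(-19 + E))
√(u + S(96, -107)) = √(13027/9 + (½)*(-107)*(7 + 2*96)/(-19 + 96)) = √(13027/9 + (½)*(-107)*(7 + 192)/77) = √(13027/9 + (½)*(-107)*(1/77)*199) = √(13027/9 - 21293/154) = √(1814521/1386) = √279436234/462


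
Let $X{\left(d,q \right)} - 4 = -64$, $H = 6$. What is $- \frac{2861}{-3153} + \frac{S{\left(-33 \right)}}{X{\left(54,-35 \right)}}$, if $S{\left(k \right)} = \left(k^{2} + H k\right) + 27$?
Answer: $- \frac{453799}{31530} \approx -14.393$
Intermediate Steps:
$X{\left(d,q \right)} = -60$ ($X{\left(d,q \right)} = 4 - 64 = -60$)
$S{\left(k \right)} = 27 + k^{2} + 6 k$ ($S{\left(k \right)} = \left(k^{2} + 6 k\right) + 27 = 27 + k^{2} + 6 k$)
$- \frac{2861}{-3153} + \frac{S{\left(-33 \right)}}{X{\left(54,-35 \right)}} = - \frac{2861}{-3153} + \frac{27 + \left(-33\right)^{2} + 6 \left(-33\right)}{-60} = \left(-2861\right) \left(- \frac{1}{3153}\right) + \left(27 + 1089 - 198\right) \left(- \frac{1}{60}\right) = \frac{2861}{3153} + 918 \left(- \frac{1}{60}\right) = \frac{2861}{3153} - \frac{153}{10} = - \frac{453799}{31530}$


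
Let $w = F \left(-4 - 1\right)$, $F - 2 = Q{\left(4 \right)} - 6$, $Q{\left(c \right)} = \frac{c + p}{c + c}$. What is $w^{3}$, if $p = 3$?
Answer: $\frac{1953125}{512} \approx 3814.7$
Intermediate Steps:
$Q{\left(c \right)} = \frac{3 + c}{2 c}$ ($Q{\left(c \right)} = \frac{c + 3}{c + c} = \frac{3 + c}{2 c}$)
$F = - \frac{25}{8}$ ($F = 2 - \left(6 - \frac{3 + 4}{2 \cdot 4}\right) = 2 - \left(6 - \frac{7}{8}\right) = 2 + \left(\frac{7}{8} - 6\right) = 2 - \frac{41}{8} = - \frac{25}{8} \approx -3.125$)
$w = \frac{125}{8}$ ($w = - \frac{25 \left(-4 - 1\right)}{8} = \left(- \frac{25}{8}\right) \left(-5\right) = \frac{125}{8} \approx 15.625$)
$w^{3} = \left(\frac{125}{8}\right)^{3} = \frac{1953125}{512}$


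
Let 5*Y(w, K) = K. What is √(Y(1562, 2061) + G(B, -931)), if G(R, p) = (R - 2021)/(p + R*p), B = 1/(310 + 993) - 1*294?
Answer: √6642080612042036495/126941185 ≈ 20.302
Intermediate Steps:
Y(w, K) = K/5
B = -383081/1303 (B = 1/1303 - 294 = -383081/1303 ≈ -294.00)
G(R, p) = (-2021 + R)/(p + R*p)
√(Y(1562, 2061) + G(B, -931)) = √((⅕)*2061 + (-2021 - 383081/1303)/((-931)*(1 - 383081/1303))) = √(2061/5 - 1/931*(-3016444/1303)/(-381778/1303)) = √(2061/5 - 1/931*(-1303/381778)*(-3016444/1303)) = √(2061/5 - 1508222/177717659) = √(366268554089/888588295) = √6642080612042036495/126941185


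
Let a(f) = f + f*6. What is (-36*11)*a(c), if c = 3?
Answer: -8316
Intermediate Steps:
a(f) = 7*f (a(f) = f + 6*f = 7*f)
(-36*11)*a(c) = (-36*11)*(7*3) = -396*21 = -8316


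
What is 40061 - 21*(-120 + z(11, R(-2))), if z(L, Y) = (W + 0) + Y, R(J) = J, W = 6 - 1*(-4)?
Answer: 42413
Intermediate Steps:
W = 10 (W = 6 + 4 = 10)
z(L, Y) = 10 + Y (z(L, Y) = (10 + 0) + Y = 10 + Y)
40061 - 21*(-120 + z(11, R(-2))) = 40061 - 21*(-120 + (10 - 2)) = 40061 - 21*(-120 + 8) = 40061 - 21*(-112) = 40061 - 1*(-2352) = 40061 + 2352 = 42413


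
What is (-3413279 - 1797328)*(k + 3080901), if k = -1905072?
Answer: -6126782818203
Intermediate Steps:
(-3413279 - 1797328)*(k + 3080901) = (-3413279 - 1797328)*(-1905072 + 3080901) = -5210607*1175829 = -6126782818203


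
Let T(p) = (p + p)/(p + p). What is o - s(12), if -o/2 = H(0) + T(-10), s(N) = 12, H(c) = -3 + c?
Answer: -8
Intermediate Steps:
T(p) = 1 (T(p) = (2*p)/((2*p)) = (2*p)*(1/(2*p)) = 1)
o = 4 (o = -2*((-3 + 0) + 1) = -2*(-3 + 1) = -2*(-2) = 4)
o - s(12) = 4 - 1*12 = 4 - 12 = -8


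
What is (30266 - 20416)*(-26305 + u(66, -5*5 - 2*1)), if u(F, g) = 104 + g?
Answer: -258345800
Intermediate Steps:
(30266 - 20416)*(-26305 + u(66, -5*5 - 2*1)) = (30266 - 20416)*(-26305 + (104 + (-5*5 - 2*1))) = 9850*(-26305 + (104 + (-25 - 2))) = 9850*(-26305 + (104 - 27)) = 9850*(-26305 + 77) = 9850*(-26228) = -258345800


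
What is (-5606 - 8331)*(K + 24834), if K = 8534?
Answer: -465049816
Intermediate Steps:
(-5606 - 8331)*(K + 24834) = (-5606 - 8331)*(8534 + 24834) = -13937*33368 = -465049816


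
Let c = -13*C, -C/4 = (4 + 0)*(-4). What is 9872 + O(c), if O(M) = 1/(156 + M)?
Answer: 6673471/676 ≈ 9872.0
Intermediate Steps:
C = 64 (C = -4*(4 + 0)*(-4) = -16*(-4) = -4*(-16) = 64)
c = -832 (c = -13*64 = -832)
9872 + O(c) = 9872 + 1/(156 - 832) = 9872 + 1/(-676) = 9872 - 1/676 = 6673471/676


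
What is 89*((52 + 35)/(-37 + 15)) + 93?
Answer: -5697/22 ≈ -258.95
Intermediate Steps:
89*((52 + 35)/(-37 + 15)) + 93 = 89*(87/(-22)) + 93 = 89*(87*(-1/22)) + 93 = 89*(-87/22) + 93 = -7743/22 + 93 = -5697/22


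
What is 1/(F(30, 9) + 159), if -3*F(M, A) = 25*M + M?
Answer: -1/101 ≈ -0.0099010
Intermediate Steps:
F(M, A) = -26*M/3 (F(M, A) = -(25*M + M)/3 = -26*M/3)
1/(F(30, 9) + 159) = 1/(-26/3*30 + 159) = 1/(-260 + 159) = 1/(-101) = -1/101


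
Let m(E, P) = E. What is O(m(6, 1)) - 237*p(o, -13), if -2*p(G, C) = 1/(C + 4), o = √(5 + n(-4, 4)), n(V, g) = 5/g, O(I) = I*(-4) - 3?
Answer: -241/6 ≈ -40.167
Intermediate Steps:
O(I) = -3 - 4*I (O(I) = -4*I - 3 = -3 - 4*I)
o = 5/2 (o = √(5 + 5/4) = √(25/4) = 5/2 ≈ 2.5000)
p(G, C) = -1/(2*(4 + C)) (p(G, C) = -1/(2*(C + 4)) = -1/(2*(4 + C)))
O(m(6, 1)) - 237*p(o, -13) = (-3 - 4*6) - (-237)/(8 + 2*(-13)) = (-3 - 24) - (-237)/(8 - 26) = -27 - (-237)/(-18) = -27 - (-237)*(-1)/18 = -27 - 237*1/18 = -27 - 79/6 = -241/6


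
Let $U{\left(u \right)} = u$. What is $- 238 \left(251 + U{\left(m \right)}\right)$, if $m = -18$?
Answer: $-55454$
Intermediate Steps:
$- 238 \left(251 + U{\left(m \right)}\right) = - 238 \left(251 - 18\right) = \left(-238\right) 233 = -55454$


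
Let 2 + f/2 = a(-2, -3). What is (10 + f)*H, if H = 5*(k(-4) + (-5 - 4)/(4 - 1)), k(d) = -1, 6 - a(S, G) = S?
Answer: -440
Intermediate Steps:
a(S, G) = 6 - S
f = 12 (f = -4 + 2*(6 - 1*(-2)) = -4 + 2*(6 + 2) = -4 + 2*8 = -4 + 16 = 12)
H = -20 (H = 5*(-1 + (-5 - 4)/(4 - 1)) = 5*(-1 - 9/3) = 5*(-1 - 9*1/3) = 5*(-1 - 3) = 5*(-4) = -20)
(10 + f)*H = (10 + 12)*(-20) = 22*(-20) = -440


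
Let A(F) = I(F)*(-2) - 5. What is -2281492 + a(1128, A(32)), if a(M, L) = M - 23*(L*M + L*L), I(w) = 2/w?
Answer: -137472327/64 ≈ -2.1480e+6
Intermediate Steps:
A(F) = -5 - 4/F (A(F) = (2/F)*(-2) - 5 = -4/F - 5 = -5 - 4/F)
a(M, L) = M - 23*L² - 23*L*M (a(M, L) = M - 23*(L*M + L²) = M - 23*(L² + L*M) = M + (-23*L² - 23*L*M) = M - 23*L² - 23*L*M)
-2281492 + a(1128, A(32)) = -2281492 + (1128 - 23*(-5 - 4/32)² - 23*(-5 - 4/32)*1128) = -2281492 + (1128 - 23*(-5 - 4*1/32)² - 23*(-5 - 4*1/32)*1128) = -2281492 + (1128 - 23*(-5 - ⅛)² - 23*(-5 - ⅛)*1128) = -2281492 + (1128 - 23*(-41/8)² - 23*(-41/8)*1128) = -2281492 + (1128 - 23*1681/64 + 132963) = -2281492 + (1128 - 38663/64 + 132963) = -2281492 + 8543161/64 = -137472327/64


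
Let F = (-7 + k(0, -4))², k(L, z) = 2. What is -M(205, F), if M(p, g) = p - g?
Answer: -180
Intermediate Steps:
F = 25 (F = (-7 + 2)² = (-5)² = 25)
-M(205, F) = -(205 - 1*25) = -(205 - 25) = -1*180 = -180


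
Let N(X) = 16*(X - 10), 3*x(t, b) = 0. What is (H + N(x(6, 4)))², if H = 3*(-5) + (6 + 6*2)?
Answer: 24649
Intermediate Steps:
x(t, b) = 0 (x(t, b) = (⅓)*0 = 0)
N(X) = -160 + 16*X (N(X) = 16*(-10 + X) = -160 + 16*X)
H = 3 (H = -15 + (6 + 12) = -15 + 18 = 3)
(H + N(x(6, 4)))² = (3 + (-160 + 16*0))² = (3 + (-160 + 0))² = (3 - 160)² = (-157)² = 24649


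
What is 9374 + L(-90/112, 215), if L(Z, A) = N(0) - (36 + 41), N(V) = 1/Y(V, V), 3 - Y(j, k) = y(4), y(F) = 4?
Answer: 9296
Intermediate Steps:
Y(j, k) = -1 (Y(j, k) = 3 - 1*4 = 3 - 4 = -1)
N(V) = -1 (N(V) = 1/(-1) = -1)
L(Z, A) = -78 (L(Z, A) = -1 - (36 + 41) = -1 - 1*77 = -1 - 77 = -78)
9374 + L(-90/112, 215) = 9374 - 78 = 9296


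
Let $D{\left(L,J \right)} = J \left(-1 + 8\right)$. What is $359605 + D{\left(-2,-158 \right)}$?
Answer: $358499$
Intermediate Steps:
$D{\left(L,J \right)} = 7 J$ ($D{\left(L,J \right)} = J 7 = 7 J$)
$359605 + D{\left(-2,-158 \right)} = 359605 + 7 \left(-158\right) = 359605 - 1106 = 358499$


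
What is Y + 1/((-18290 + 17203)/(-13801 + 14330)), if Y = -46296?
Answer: -50324281/1087 ≈ -46297.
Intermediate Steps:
Y + 1/((-18290 + 17203)/(-13801 + 14330)) = -46296 + 1/((-18290 + 17203)/(-13801 + 14330)) = -46296 + 1/(-1087/529) = -46296 - 529/1087 = -50324281/1087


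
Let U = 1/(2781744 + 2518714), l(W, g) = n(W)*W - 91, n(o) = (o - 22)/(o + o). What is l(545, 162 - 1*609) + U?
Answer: 451864045/2650229 ≈ 170.50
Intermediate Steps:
n(o) = (-22 + o)/(2*o) (n(o) = (-22 + o)/((2*o)) = (-22 + o)*(1/(2*o)) = (-22 + o)/(2*o))
l(W, g) = -102 + W/2 (l(W, g) = ((-22 + W)/(2*W))*W - 91 = (-11 + W/2) - 91 = -102 + W/2)
U = 1/5300458 ≈ 1.8866e-7
l(545, 162 - 1*609) + U = (-102 + (1/2)*545) + 1/5300458 = (-102 + 545/2) + 1/5300458 = 341/2 + 1/5300458 = 451864045/2650229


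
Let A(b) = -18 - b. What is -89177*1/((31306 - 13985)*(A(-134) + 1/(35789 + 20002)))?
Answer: -4975274007/112097302997 ≈ -0.044384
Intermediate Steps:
-89177*1/((31306 - 13985)*(A(-134) + 1/(35789 + 20002))) = -89177*1/((31306 - 13985)*((-18 - 1*(-134)) + 1/(35789 + 20002))) = -89177*1/(17321*((-18 + 134) + 1/55791)) = -89177*1/(17321*(116 + 1/55791)) = -89177/((6471757/55791)*17321) = -89177/112097302997/55791 = -89177*55791/112097302997 = -4975274007/112097302997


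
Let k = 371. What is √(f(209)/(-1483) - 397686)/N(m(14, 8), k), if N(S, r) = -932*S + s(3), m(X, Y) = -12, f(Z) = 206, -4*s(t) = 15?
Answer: 16*I*√54664171922/66321243 ≈ 0.056405*I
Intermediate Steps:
s(t) = -15/4 (s(t) = -¼*15 = -15/4)
N(S, r) = -15/4 - 932*S (N(S, r) = -932*S - 15/4 = -15/4 - 932*S)
√(f(209)/(-1483) - 397686)/N(m(14, 8), k) = √(206/(-1483) - 397686)/(-15/4 - 932*(-12)) = √(206*(-1/1483) - 397686)/(-15/4 + 11184) = √(-206/1483 - 397686)/(44721/4) = √(-589768544/1483)*(4/44721) = (4*I*√54664171922/1483)*(4/44721) = 16*I*√54664171922/66321243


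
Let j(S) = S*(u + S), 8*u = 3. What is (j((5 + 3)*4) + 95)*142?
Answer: 160602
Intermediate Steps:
u = 3/8 (u = (⅛)*3 = 3/8 ≈ 0.37500)
j(S) = S*(3/8 + S)
(j((5 + 3)*4) + 95)*142 = (((5 + 3)*4)*(3 + 8*((5 + 3)*4))/8 + 95)*142 = ((8*4)*(3 + 8*(8*4))/8 + 95)*142 = ((⅛)*32*(3 + 8*32) + 95)*142 = ((⅛)*32*(3 + 256) + 95)*142 = ((⅛)*32*259 + 95)*142 = (1036 + 95)*142 = 1131*142 = 160602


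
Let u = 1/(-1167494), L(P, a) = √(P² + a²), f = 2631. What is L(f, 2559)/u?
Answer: -3502482*√1496738 ≈ -4.2850e+9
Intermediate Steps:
u = -1/1167494 ≈ -8.5654e-7
L(f, 2559)/u = √(2631² + 2559²)/(-1/1167494) = √(6922161 + 6548481)*(-1167494) = √13470642*(-1167494) = (3*√1496738)*(-1167494) = -3502482*√1496738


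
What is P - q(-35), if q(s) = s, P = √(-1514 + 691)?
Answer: 35 + I*√823 ≈ 35.0 + 28.688*I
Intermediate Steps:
P = I*√823 (P = √(-823) = I*√823 ≈ 28.688*I)
P - q(-35) = I*√823 - 1*(-35) = I*√823 + 35 = 35 + I*√823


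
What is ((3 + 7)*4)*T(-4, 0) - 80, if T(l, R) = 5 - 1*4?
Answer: -40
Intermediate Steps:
T(l, R) = 1 (T(l, R) = 5 - 4 = 1)
((3 + 7)*4)*T(-4, 0) - 80 = ((3 + 7)*4)*1 - 80 = (10*4)*1 - 80 = 40*1 - 80 = 40 - 80 = -40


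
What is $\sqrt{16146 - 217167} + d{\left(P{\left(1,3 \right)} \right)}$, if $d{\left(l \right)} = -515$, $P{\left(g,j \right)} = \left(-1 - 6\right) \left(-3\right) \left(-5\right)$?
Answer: $-515 + i \sqrt{201021} \approx -515.0 + 448.35 i$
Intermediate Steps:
$P{\left(g,j \right)} = -105$ ($P{\left(g,j \right)} = \left(-1 - 6\right) \left(-3\right) \left(-5\right) = \left(-7\right) \left(-3\right) \left(-5\right) = 21 \left(-5\right) = -105$)
$\sqrt{16146 - 217167} + d{\left(P{\left(1,3 \right)} \right)} = \sqrt{16146 - 217167} - 515 = \sqrt{-201021} - 515 = i \sqrt{201021} - 515 = -515 + i \sqrt{201021}$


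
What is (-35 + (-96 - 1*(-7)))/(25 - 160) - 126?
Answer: -16886/135 ≈ -125.08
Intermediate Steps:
(-35 + (-96 - 1*(-7)))/(25 - 160) - 126 = (-35 + (-96 + 7))/(-135) - 126 = (-35 - 89)*(-1/135) - 126 = -124*(-1/135) - 126 = 124/135 - 126 = -16886/135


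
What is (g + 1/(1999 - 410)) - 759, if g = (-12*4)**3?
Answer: -176936738/1589 ≈ -1.1135e+5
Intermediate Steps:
g = -110592 (g = (-4*12)**3 = (-48)**3 = -110592)
(g + 1/(1999 - 410)) - 759 = (-110592 + 1/(1999 - 410)) - 759 = (-110592 + 1/1589) - 759 = -175730687/1589 - 759 = -176936738/1589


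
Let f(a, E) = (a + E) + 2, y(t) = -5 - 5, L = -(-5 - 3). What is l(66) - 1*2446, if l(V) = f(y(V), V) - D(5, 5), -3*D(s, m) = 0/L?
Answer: -2388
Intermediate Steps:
L = 8 (L = -1*(-8) = 8)
y(t) = -10
f(a, E) = 2 + E + a (f(a, E) = (E + a) + 2 = 2 + E + a)
D(s, m) = 0 (D(s, m) = -0/8 = -1/3*0 = 0)
l(V) = -8 + V (l(V) = (2 + V - 10) - 1*0 = (-8 + V) + 0 = -8 + V)
l(66) - 1*2446 = (-8 + 66) - 1*2446 = 58 - 2446 = -2388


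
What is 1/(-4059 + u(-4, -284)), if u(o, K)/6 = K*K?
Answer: 1/479877 ≈ 2.0839e-6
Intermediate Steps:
u(o, K) = 6*K² (u(o, K) = 6*(K*K) = 6*K²)
1/(-4059 + u(-4, -284)) = 1/(-4059 + 6*(-284)²) = 1/(-4059 + 6*80656) = 1/(-4059 + 483936) = 1/479877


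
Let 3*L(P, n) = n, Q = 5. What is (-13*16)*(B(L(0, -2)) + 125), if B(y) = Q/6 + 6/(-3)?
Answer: -77272/3 ≈ -25757.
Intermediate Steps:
L(P, n) = n/3
B(y) = -7/6 (B(y) = 5/6 + 6/(-3) = 5*(⅙) + 6*(-⅓) = ⅚ - 2 = -7/6)
(-13*16)*(B(L(0, -2)) + 125) = (-13*16)*(-7/6 + 125) = -208*743/6 = -77272/3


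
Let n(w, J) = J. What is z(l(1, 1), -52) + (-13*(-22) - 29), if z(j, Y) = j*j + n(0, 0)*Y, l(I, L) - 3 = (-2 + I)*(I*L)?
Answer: 261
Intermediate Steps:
l(I, L) = 3 + I*L*(-2 + I) (l(I, L) = 3 + (-2 + I)*(I*L) = 3 + I*L*(-2 + I))
z(j, Y) = j² (z(j, Y) = j*j + 0*Y = j² + 0 = j²)
z(l(1, 1), -52) + (-13*(-22) - 29) = (3 + 1*1² - 2*1*1)² + (-13*(-22) - 29) = (3 + 1*1 - 2)² + (286 - 29) = (3 + 1 - 2)² + 257 = 2² + 257 = 4 + 257 = 261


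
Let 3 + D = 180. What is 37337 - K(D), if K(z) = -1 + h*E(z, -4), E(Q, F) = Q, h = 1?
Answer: 37161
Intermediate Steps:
D = 177 (D = -3 + 180 = 177)
K(z) = -1 + z (K(z) = -1 + 1*z = -1 + z)
37337 - K(D) = 37337 - (-1 + 177) = 37337 - 1*176 = 37337 - 176 = 37161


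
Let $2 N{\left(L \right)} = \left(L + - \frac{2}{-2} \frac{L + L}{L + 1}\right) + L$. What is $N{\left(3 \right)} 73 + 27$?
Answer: $\frac{1203}{4} \approx 300.75$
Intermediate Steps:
$N{\left(L \right)} = L + \frac{L}{1 + L}$ ($N{\left(L \right)} = \frac{\left(L + - \frac{2}{-2} \frac{L + L}{L + 1}\right) + L}{2} = \frac{\left(L + \left(-2\right) \left(- \frac{1}{2}\right) \frac{2 L}{1 + L}\right) + L}{2} = \frac{\left(L + 1 \frac{2 L}{1 + L}\right) + L}{2} = \frac{\left(L + \frac{2 L}{1 + L}\right) + L}{2} = \frac{2 L + \frac{2 L}{1 + L}}{2} = L + \frac{L}{1 + L}$)
$N{\left(3 \right)} 73 + 27 = \frac{3 \left(2 + 3\right)}{1 + 3} \cdot 73 + 27 = 3 \cdot \frac{1}{4} \cdot 5 \cdot 73 + 27 = \frac{15}{4} \cdot 73 + 27 = \frac{1095}{4} + 27 = \frac{1203}{4}$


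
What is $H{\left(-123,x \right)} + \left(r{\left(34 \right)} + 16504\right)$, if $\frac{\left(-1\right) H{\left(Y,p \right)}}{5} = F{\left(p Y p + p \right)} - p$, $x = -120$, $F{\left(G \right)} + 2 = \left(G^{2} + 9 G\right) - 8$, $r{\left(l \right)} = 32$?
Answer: $-15687792986614$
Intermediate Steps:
$F{\left(G \right)} = -10 + G^{2} + 9 G$ ($F{\left(G \right)} = -2 - \left(8 - G^{2} - 9 G\right) = -2 + \left(-8 + G^{2} + 9 G\right) = -10 + G^{2} + 9 G$)
$H{\left(Y,p \right)} = 50 - 40 p - 5 \left(p + Y p^{2}\right)^{2} - 45 Y p^{2}$ ($H{\left(Y,p \right)} = - 5 \left(\left(-10 + \left(p Y p + p\right)^{2} + 9 \left(p Y p + p\right)\right) - p\right) = - 5 \left(\left(-10 + \left(Y p p + p\right)^{2} + 9 \left(Y p p + p\right)\right) - p\right) = - 5 \left(\left(-10 + \left(Y p^{2} + p\right)^{2} + 9 \left(Y p^{2} + p\right)\right) - p\right) = - 5 \left(\left(-10 + \left(p + Y p^{2}\right)^{2} + 9 \left(p + Y p^{2}\right)\right) - p\right) = - 5 \left(\left(-10 + \left(p + Y p^{2}\right)^{2} + \left(9 p + 9 Y p^{2}\right)\right) - p\right) = - 5 \left(\left(-10 + \left(p + Y p^{2}\right)^{2} + 9 p + 9 Y p^{2}\right) - p\right) = - 5 \left(-10 + \left(p + Y p^{2}\right)^{2} + 8 p + 9 Y p^{2}\right) = 50 - 40 p - 5 \left(p + Y p^{2}\right)^{2} - 45 Y p^{2}$)
$H{\left(-123,x \right)} + \left(r{\left(34 \right)} + 16504\right) = \left(50 + 5 \left(-120\right) - - 5400 \left(1 - -14760\right) - 5 \left(-120\right)^{2} \left(1 - -14760\right)^{2}\right) + \left(32 + 16504\right) = \left(50 - 600 - - 5400 \left(1 + 14760\right) - 72000 \left(1 + 14760\right)^{2}\right) + 16536 = \left(50 - 600 - \left(-5400\right) 14761 - 72000 \cdot 14761^{2}\right) + 16536 = \left(50 - 600 + 79709400 - 72000 \cdot 217887121\right) + 16536 = \left(50 - 600 + 79709400 - 15687872712000\right) + 16536 = -15687793003150 + 16536 = -15687792986614$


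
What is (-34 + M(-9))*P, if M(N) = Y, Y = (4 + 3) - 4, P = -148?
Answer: 4588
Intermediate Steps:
Y = 3 (Y = 7 - 4 = 3)
M(N) = 3
(-34 + M(-9))*P = (-34 + 3)*(-148) = -31*(-148) = 4588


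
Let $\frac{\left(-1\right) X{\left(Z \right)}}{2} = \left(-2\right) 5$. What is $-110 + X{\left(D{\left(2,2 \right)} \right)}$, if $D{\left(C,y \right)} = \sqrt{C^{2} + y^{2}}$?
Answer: $-90$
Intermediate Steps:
$X{\left(Z \right)} = 20$ ($X{\left(Z \right)} = - 2 \left(\left(-2\right) 5\right) = \left(-2\right) \left(-10\right) = 20$)
$-110 + X{\left(D{\left(2,2 \right)} \right)} = -110 + 20 = -90$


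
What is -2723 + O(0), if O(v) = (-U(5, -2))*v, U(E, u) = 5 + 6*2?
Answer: -2723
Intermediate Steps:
U(E, u) = 17 (U(E, u) = 5 + 12 = 17)
O(v) = -17*v (O(v) = (-1*17)*v = -17*v)
-2723 + O(0) = -2723 - 17*0 = -2723 + 0 = -2723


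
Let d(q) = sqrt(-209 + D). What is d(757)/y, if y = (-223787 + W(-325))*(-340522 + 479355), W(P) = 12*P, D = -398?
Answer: -I*sqrt(607)/31610469271 ≈ -7.794e-10*I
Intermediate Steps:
d(q) = I*sqrt(607) (d(q) = sqrt(-209 - 398) = sqrt(-607) = I*sqrt(607))
y = -31610469271 (y = (-223787 + 12*(-325))*(-340522 + 479355) = (-223787 - 3900)*138833 = -227687*138833 = -31610469271)
d(757)/y = (I*sqrt(607))/(-31610469271) = (I*sqrt(607))*(-1/31610469271) = -I*sqrt(607)/31610469271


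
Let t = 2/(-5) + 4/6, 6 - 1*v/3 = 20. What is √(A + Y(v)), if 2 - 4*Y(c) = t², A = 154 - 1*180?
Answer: I*√22966/30 ≈ 5.0515*I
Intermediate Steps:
v = -42 (v = 18 - 3*20 = 18 - 60 = -42)
t = 4/15 (t = 2*(-⅕) + 4*(⅙) = -⅖ + ⅔ = 4/15 ≈ 0.26667)
A = -26 (A = 154 - 180 = -26)
Y(c) = 217/450 (Y(c) = ½ - (4/15)²/4 = ½ - ¼*16/225 = ½ - 4/225 = 217/450)
√(A + Y(v)) = √(-26 + 217/450) = √(-11483/450) = I*√22966/30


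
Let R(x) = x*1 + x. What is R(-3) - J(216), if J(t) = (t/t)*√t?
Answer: -6 - 6*√6 ≈ -20.697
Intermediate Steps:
R(x) = 2*x (R(x) = x + x = 2*x)
J(t) = √t (J(t) = 1*√t = √t)
R(-3) - J(216) = 2*(-3) - √216 = -6 - 6*√6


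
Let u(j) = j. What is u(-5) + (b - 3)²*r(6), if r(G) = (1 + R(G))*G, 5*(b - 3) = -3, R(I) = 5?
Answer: 199/25 ≈ 7.9600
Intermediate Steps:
b = 12/5 (b = 3 + (⅕)*(-3) = 3 - ⅗ = 12/5 ≈ 2.4000)
r(G) = 6*G (r(G) = (1 + 5)*G = 6*G)
u(-5) + (b - 3)²*r(6) = -5 + (12/5 - 3)²*(6*6) = -5 + (-⅗)²*36 = -5 + (9/25)*36 = -5 + 324/25 = 199/25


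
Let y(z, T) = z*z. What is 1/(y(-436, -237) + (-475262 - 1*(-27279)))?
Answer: -1/257887 ≈ -3.8777e-6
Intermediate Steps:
y(z, T) = z²
1/(y(-436, -237) + (-475262 - 1*(-27279))) = 1/((-436)² + (-475262 - 1*(-27279))) = 1/(190096 + (-475262 + 27279)) = 1/(190096 - 447983) = 1/(-257887) = -1/257887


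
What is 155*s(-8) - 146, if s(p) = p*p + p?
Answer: 8534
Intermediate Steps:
s(p) = p + p² (s(p) = p² + p = p + p²)
155*s(-8) - 146 = 155*(-8*(1 - 8)) - 146 = 155*(-8*(-7)) - 146 = 155*56 - 146 = 8680 - 146 = 8534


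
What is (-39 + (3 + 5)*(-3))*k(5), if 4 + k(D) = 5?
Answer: -63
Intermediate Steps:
k(D) = 1 (k(D) = -4 + 5 = 1)
(-39 + (3 + 5)*(-3))*k(5) = (-39 + (3 + 5)*(-3))*1 = (-39 + 8*(-3))*1 = (-39 - 24)*1 = -63*1 = -63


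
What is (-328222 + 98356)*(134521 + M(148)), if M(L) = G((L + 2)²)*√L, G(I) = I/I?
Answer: -30921804186 - 459732*√37 ≈ -3.0925e+10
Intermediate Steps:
G(I) = 1
M(L) = √L (M(L) = 1*√L = √L)
(-328222 + 98356)*(134521 + M(148)) = (-328222 + 98356)*(134521 + √148) = -229866*(134521 + 2*√37) = -30921804186 - 459732*√37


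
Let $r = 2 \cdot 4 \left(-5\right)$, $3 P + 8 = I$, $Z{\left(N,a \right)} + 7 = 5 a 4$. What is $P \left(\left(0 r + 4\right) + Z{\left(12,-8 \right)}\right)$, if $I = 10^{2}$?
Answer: $- \frac{14996}{3} \approx -4998.7$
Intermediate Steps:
$Z{\left(N,a \right)} = -7 + 20 a$ ($Z{\left(N,a \right)} = -7 + 5 a 4 = -7 + 20 a$)
$I = 100$
$P = \frac{92}{3}$ ($P = - \frac{8}{3} + \frac{1}{3} \cdot 100 = - \frac{8}{3} + \frac{100}{3} = \frac{92}{3} \approx 30.667$)
$r = -40$ ($r = 8 \left(-5\right) = -40$)
$P \left(\left(0 r + 4\right) + Z{\left(12,-8 \right)}\right) = \frac{92 \left(\left(0 \left(-40\right) + 4\right) + \left(-7 + 20 \left(-8\right)\right)\right)}{3} = \frac{92 \left(\left(0 + 4\right) - 167\right)}{3} = \frac{92 \left(4 - 167\right)}{3} = \frac{92}{3} \left(-163\right) = - \frac{14996}{3}$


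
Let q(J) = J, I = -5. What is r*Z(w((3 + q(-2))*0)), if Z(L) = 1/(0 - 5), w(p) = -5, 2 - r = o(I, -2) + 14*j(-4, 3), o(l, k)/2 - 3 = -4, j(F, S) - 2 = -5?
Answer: -46/5 ≈ -9.2000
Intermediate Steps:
j(F, S) = -3 (j(F, S) = 2 - 5 = -3)
o(l, k) = -2 (o(l, k) = 6 + 2*(-4) = 6 - 8 = -2)
r = 46 (r = 2 - (-2 + 14*(-3)) = 2 - (-2 - 42) = 2 - 1*(-44) = 2 + 44 = 46)
Z(L) = -⅕ (Z(L) = 1/(-5) = -⅕)
r*Z(w((3 + q(-2))*0)) = 46*(-⅕) = -46/5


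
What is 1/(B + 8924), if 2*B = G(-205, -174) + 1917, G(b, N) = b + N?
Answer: 1/9693 ≈ 0.00010317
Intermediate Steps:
G(b, N) = N + b
B = 769 (B = ((-174 - 205) + 1917)/2 = (-379 + 1917)/2 = (1/2)*1538 = 769)
1/(B + 8924) = 1/(769 + 8924) = 1/9693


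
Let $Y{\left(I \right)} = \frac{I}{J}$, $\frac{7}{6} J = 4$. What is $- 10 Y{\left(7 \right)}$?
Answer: $- \frac{245}{12} \approx -20.417$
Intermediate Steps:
$J = \frac{24}{7}$ ($J = \frac{6}{7} \cdot 4 = \frac{24}{7} \approx 3.4286$)
$Y{\left(I \right)} = \frac{7 I}{24}$ ($Y{\left(I \right)} = \frac{I}{\frac{24}{7}} = I \frac{7}{24} = \frac{7 I}{24}$)
$- 10 Y{\left(7 \right)} = - 10 \cdot \frac{7}{24} \cdot 7 = \left(-10\right) \frac{49}{24} = - \frac{245}{12}$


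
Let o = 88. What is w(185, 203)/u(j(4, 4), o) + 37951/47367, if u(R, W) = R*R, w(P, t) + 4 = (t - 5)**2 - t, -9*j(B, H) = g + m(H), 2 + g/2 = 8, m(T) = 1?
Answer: 149627256538/8005023 ≈ 18692.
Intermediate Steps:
g = 12 (g = -4 + 2*8 = -4 + 16 = 12)
j(B, H) = -13/9 (j(B, H) = -(12 + 1)/9 = -1/9*13 = -13/9)
w(P, t) = -4 + (-5 + t)**2 - t (w(P, t) = -4 + ((t - 5)**2 - t) = -4 + ((-5 + t)**2 - t) = -4 + (-5 + t)**2 - t)
u(R, W) = R**2
w(185, 203)/u(j(4, 4), o) + 37951/47367 = (-4 + (-5 + 203)**2 - 1*203)/((-13/9)**2) + 37951/47367 = (-4 + 198**2 - 203)/(169/81) + 37951*(1/47367) = (-4 + 39204 - 203)*(81/169) + 37951/47367 = 38997*(81/169) + 37951/47367 = 3158757/169 + 37951/47367 = 149627256538/8005023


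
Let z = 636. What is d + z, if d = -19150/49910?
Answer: 3172361/4991 ≈ 635.62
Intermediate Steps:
d = -1915/4991 (d = -19150*1/49910 = -1915/4991 ≈ -0.38369)
d + z = -1915/4991 + 636 = 3172361/4991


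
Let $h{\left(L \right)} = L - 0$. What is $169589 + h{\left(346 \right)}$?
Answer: $169935$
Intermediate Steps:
$h{\left(L \right)} = L$ ($h{\left(L \right)} = L + 0 = L$)
$169589 + h{\left(346 \right)} = 169589 + 346 = 169935$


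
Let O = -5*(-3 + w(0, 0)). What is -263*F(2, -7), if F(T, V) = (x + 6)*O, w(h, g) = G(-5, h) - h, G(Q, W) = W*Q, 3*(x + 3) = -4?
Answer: -6575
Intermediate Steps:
x = -13/3 (x = -3 + (⅓)*(-4) = -3 - 4/3 = -13/3 ≈ -4.3333)
G(Q, W) = Q*W
w(h, g) = -6*h (w(h, g) = -5*h - h = -6*h)
O = 15 (O = -5*(-3 - 6*0) = -5*(-3 + 0) = -5*(-3) = 15)
F(T, V) = 25 (F(T, V) = (-13/3 + 6)*15 = (5/3)*15 = 25)
-263*F(2, -7) = -263*25 = -6575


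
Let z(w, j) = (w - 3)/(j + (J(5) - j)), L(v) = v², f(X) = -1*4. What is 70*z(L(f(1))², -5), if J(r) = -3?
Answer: -17710/3 ≈ -5903.3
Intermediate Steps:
f(X) = -4
z(w, j) = 1 - w/3 (z(w, j) = (w - 3)/(j + (-3 - j)) = (-3 + w)/(-3) = (-3 + w)*(-⅓) = 1 - w/3)
70*z(L(f(1))², -5) = 70*(1 - ((-4)²)²/3) = 70*(1 - ⅓*16²) = 70*(1 - ⅓*256) = 70*(1 - 256/3) = 70*(-253/3) = -17710/3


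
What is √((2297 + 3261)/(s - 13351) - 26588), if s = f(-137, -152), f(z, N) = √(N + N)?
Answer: √2*√((177490973 - 53176*I*√19)/(-13351 + 4*I*√19)) ≈ 1.6671e-6 - 163.06*I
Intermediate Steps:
f(z, N) = √2*√N (f(z, N) = √(2*N) = √2*√N)
s = 4*I*√19 (s = √2*√(-152) = √2*(2*I*√38) = 4*I*√19 ≈ 17.436*I)
√((2297 + 3261)/(s - 13351) - 26588) = √((2297 + 3261)/(4*I*√19 - 13351) - 26588) = √(5558/(-13351 + 4*I*√19) - 26588) = √(-26588 + 5558/(-13351 + 4*I*√19))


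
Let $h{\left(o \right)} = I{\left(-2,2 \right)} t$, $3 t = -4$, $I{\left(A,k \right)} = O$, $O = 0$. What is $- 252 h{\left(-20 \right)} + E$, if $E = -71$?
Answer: $-71$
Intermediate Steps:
$I{\left(A,k \right)} = 0$
$t = - \frac{4}{3}$ ($t = \frac{1}{3} \left(-4\right) = - \frac{4}{3} \approx -1.3333$)
$h{\left(o \right)} = 0$ ($h{\left(o \right)} = 0 \left(- \frac{4}{3}\right) = 0$)
$- 252 h{\left(-20 \right)} + E = \left(-252\right) 0 - 71 = 0 - 71 = -71$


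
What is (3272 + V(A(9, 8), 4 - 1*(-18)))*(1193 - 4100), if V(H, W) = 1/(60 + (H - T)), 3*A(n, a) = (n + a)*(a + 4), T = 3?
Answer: -1188965907/125 ≈ -9.5117e+6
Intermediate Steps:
A(n, a) = (4 + a)*(a + n)/3 (A(n, a) = ((n + a)*(a + 4))/3 = ((a + n)*(4 + a))/3 = ((4 + a)*(a + n))/3 = (4 + a)*(a + n)/3)
V(H, W) = 1/(57 + H) (V(H, W) = 1/(60 + (H - 1*3)) = 1/(60 + (H - 3)) = 1/(60 + (-3 + H)) = 1/(57 + H))
(3272 + V(A(9, 8), 4 - 1*(-18)))*(1193 - 4100) = (3272 + 1/(57 + ((⅓)*8² + (4/3)*8 + (4/3)*9 + (⅓)*8*9)))*(1193 - 4100) = (3272 + 1/(57 + ((⅓)*64 + 32/3 + 12 + 24)))*(-2907) = (3272 + 1/(57 + (64/3 + 32/3 + 12 + 24)))*(-2907) = (3272 + 1/(57 + 68))*(-2907) = (3272 + 1/125)*(-2907) = (409001/125)*(-2907) = -1188965907/125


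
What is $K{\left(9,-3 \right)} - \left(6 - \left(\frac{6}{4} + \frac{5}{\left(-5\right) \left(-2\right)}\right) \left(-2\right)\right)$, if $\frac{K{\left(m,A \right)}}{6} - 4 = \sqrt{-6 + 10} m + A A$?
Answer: $176$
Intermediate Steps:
$K{\left(m,A \right)} = 24 + 6 A^{2} + 12 m$ ($K{\left(m,A \right)} = 24 + 6 \left(\sqrt{-6 + 10} m + A A\right) = 24 + 6 \left(\sqrt{4} m + A^{2}\right) = 24 + 6 \left(2 m + A^{2}\right) = 24 + 6 \left(A^{2} + 2 m\right) = 24 + \left(6 A^{2} + 12 m\right) = 24 + 6 A^{2} + 12 m$)
$K{\left(9,-3 \right)} - \left(6 - \left(\frac{6}{4} + \frac{5}{\left(-5\right) \left(-2\right)}\right) \left(-2\right)\right) = \left(24 + 6 \left(-3\right)^{2} + 12 \cdot 9\right) - \left(6 - \left(\frac{6}{4} + \frac{5}{\left(-5\right) \left(-2\right)}\right) \left(-2\right)\right) = \left(24 + 6 \cdot 9 + 108\right) - \left(6 - \left(6 \cdot \frac{1}{4} + \frac{5}{10}\right) \left(-2\right)\right) = \left(24 + 54 + 108\right) - \left(6 - \left(\frac{3}{2} + 5 \cdot \frac{1}{10}\right) \left(-2\right)\right) = 186 - \left(6 - \left(\frac{3}{2} + \frac{1}{2}\right) \left(-2\right)\right) = 186 + \left(-6 + 2 \left(-2\right)\right) = 186 - 10 = 176$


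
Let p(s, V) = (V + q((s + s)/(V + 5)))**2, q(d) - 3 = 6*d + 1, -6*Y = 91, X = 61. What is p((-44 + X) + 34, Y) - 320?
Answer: 639336241/133956 ≈ 4772.7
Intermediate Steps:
Y = -91/6 (Y = -1/6*91 = -91/6 ≈ -15.167)
q(d) = 4 + 6*d (q(d) = 3 + (6*d + 1) = 3 + (1 + 6*d) = 4 + 6*d)
p(s, V) = (4 + V + 12*s/(5 + V))**2 (p(s, V) = (V + (4 + 6*((s + s)/(V + 5))))**2 = (V + (4 + 6*((2*s)/(5 + V))))**2 = (V + (4 + 6*(2*s/(5 + V))))**2 = (V + (4 + 12*s/(5 + V)))**2 = (4 + V + 12*s/(5 + V))**2)
p((-44 + X) + 34, Y) - 320 = (20 + (-91/6)**2 + 9*(-91/6) + 12*((-44 + 61) + 34))**2/(5 - 91/6)**2 - 320 = (20 + 8281/36 - 273/2 + 12*(17 + 34))**2/(-61/6)**2 - 320 = 36*(20 + 8281/36 - 273/2 + 12*51)**2/3721 - 320 = 36*(20 + 8281/36 - 273/2 + 612)**2/3721 - 320 = 36*(26119/36)**2/3721 - 320 = (36/3721)*(682202161/1296) - 320 = 682202161/133956 - 320 = 639336241/133956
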